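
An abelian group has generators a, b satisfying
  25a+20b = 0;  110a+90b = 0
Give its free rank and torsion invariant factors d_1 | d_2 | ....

Answer: M ≅ ℤ/5 ⊕ ℤ/10

Derivation:
rank_ℚ(R)=2; free=2−2=0
SNF(R) diag = [5, 10] → torsion [5, 10]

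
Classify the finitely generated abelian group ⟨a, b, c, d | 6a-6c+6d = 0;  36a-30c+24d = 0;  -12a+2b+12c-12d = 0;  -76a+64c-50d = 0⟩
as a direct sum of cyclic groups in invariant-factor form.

rank_ℚ(R)=4; free=4−4=0
SNF(R) diag = [2, 2, 6, 6] → torsion [2, 2, 6, 6]

Answer: M ≅ ℤ/2 ⊕ ℤ/2 ⊕ ℤ/6 ⊕ ℤ/6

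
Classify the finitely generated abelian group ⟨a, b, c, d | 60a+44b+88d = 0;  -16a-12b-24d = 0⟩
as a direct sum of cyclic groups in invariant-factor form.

Answer: M ≅ ℤ^2 ⊕ ℤ/4 ⊕ ℤ/4

Derivation:
rank_ℚ(R)=2; free=4−2=2
SNF(R) diag = [4, 4] → torsion [4, 4]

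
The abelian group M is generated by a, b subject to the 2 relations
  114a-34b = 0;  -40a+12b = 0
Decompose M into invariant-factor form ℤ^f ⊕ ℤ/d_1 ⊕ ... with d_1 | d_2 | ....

rank_ℚ(R)=2; free=2−2=0
SNF(R) diag = [2, 4] → torsion [2, 4]

Answer: M ≅ ℤ/2 ⊕ ℤ/4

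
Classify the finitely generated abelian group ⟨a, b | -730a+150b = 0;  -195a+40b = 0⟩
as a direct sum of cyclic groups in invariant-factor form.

Answer: M ≅ ℤ/5 ⊕ ℤ/10

Derivation:
rank_ℚ(R)=2; free=2−2=0
SNF(R) diag = [5, 10] → torsion [5, 10]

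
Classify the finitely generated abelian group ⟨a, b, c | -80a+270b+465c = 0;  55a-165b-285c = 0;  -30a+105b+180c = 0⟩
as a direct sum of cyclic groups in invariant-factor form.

rank_ℚ(R)=3; free=3−3=0
SNF(R) diag = [5, 15, 15] → torsion [5, 15, 15]

Answer: M ≅ ℤ/5 ⊕ ℤ/15 ⊕ ℤ/15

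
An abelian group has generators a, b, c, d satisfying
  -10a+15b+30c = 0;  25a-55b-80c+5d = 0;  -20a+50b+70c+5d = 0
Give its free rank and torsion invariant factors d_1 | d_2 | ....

Answer: M ≅ ℤ^1 ⊕ ℤ/5 ⊕ ℤ/5 ⊕ ℤ/15

Derivation:
rank_ℚ(R)=3; free=4−3=1
SNF(R) diag = [5, 5, 15] → torsion [5, 5, 15]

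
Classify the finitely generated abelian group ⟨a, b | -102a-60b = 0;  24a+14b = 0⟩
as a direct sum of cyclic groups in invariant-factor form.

Answer: M ≅ ℤ/2 ⊕ ℤ/6

Derivation:
rank_ℚ(R)=2; free=2−2=0
SNF(R) diag = [2, 6] → torsion [2, 6]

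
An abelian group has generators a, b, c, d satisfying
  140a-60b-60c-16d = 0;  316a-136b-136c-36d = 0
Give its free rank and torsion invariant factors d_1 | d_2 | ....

Answer: M ≅ ℤ^2 ⊕ ℤ/4 ⊕ ℤ/4

Derivation:
rank_ℚ(R)=2; free=4−2=2
SNF(R) diag = [4, 4] → torsion [4, 4]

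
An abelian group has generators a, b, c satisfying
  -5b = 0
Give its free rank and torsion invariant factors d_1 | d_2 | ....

rank_ℚ(R)=1; free=3−1=2
SNF(R) diag = [5] → torsion [5]

Answer: M ≅ ℤ^2 ⊕ ℤ/5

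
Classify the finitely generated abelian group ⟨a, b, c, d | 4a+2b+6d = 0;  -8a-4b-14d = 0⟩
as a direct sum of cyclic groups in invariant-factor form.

Answer: M ≅ ℤ^2 ⊕ ℤ/2 ⊕ ℤ/2

Derivation:
rank_ℚ(R)=2; free=4−2=2
SNF(R) diag = [2, 2] → torsion [2, 2]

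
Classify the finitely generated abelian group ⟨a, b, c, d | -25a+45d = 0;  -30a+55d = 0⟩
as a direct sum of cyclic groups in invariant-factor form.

Answer: M ≅ ℤ^2 ⊕ ℤ/5 ⊕ ℤ/5

Derivation:
rank_ℚ(R)=2; free=4−2=2
SNF(R) diag = [5, 5] → torsion [5, 5]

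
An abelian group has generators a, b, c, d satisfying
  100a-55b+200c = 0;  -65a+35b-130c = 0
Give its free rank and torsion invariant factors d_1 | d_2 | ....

Answer: M ≅ ℤ^2 ⊕ ℤ/5 ⊕ ℤ/15

Derivation:
rank_ℚ(R)=2; free=4−2=2
SNF(R) diag = [5, 15] → torsion [5, 15]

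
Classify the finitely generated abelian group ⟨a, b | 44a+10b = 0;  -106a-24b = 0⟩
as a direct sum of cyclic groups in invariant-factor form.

rank_ℚ(R)=2; free=2−2=0
SNF(R) diag = [2, 2] → torsion [2, 2]

Answer: M ≅ ℤ/2 ⊕ ℤ/2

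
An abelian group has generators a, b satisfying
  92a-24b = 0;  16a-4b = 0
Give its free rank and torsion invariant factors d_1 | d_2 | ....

rank_ℚ(R)=2; free=2−2=0
SNF(R) diag = [4, 4] → torsion [4, 4]

Answer: M ≅ ℤ/4 ⊕ ℤ/4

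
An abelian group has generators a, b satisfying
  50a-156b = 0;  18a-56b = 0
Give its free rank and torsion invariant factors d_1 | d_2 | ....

rank_ℚ(R)=2; free=2−2=0
SNF(R) diag = [2, 4] → torsion [2, 4]

Answer: M ≅ ℤ/2 ⊕ ℤ/4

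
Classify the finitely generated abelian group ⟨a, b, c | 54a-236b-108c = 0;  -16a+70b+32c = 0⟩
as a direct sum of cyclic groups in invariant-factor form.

rank_ℚ(R)=2; free=3−2=1
SNF(R) diag = [2, 2] → torsion [2, 2]

Answer: M ≅ ℤ^1 ⊕ ℤ/2 ⊕ ℤ/2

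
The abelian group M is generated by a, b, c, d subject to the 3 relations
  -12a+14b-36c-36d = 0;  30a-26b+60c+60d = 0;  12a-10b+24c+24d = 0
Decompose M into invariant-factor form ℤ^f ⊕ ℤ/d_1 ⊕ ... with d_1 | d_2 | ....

rank_ℚ(R)=3; free=4−3=1
SNF(R) diag = [2, 6, 12] → torsion [2, 6, 12]

Answer: M ≅ ℤ^1 ⊕ ℤ/2 ⊕ ℤ/6 ⊕ ℤ/12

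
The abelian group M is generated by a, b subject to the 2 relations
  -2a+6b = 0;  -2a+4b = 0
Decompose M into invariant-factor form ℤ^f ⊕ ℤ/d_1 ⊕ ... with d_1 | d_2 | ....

Answer: M ≅ ℤ/2 ⊕ ℤ/2

Derivation:
rank_ℚ(R)=2; free=2−2=0
SNF(R) diag = [2, 2] → torsion [2, 2]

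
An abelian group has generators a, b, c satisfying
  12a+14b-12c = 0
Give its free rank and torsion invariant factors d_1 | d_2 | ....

rank_ℚ(R)=1; free=3−1=2
SNF(R) diag = [2] → torsion [2]

Answer: M ≅ ℤ^2 ⊕ ℤ/2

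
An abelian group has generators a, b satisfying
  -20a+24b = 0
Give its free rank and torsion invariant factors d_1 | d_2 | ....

rank_ℚ(R)=1; free=2−1=1
SNF(R) diag = [4] → torsion [4]

Answer: M ≅ ℤ^1 ⊕ ℤ/4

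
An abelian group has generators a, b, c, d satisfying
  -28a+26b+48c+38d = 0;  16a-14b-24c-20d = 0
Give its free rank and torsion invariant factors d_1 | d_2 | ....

Answer: M ≅ ℤ^2 ⊕ ℤ/2 ⊕ ℤ/6

Derivation:
rank_ℚ(R)=2; free=4−2=2
SNF(R) diag = [2, 6] → torsion [2, 6]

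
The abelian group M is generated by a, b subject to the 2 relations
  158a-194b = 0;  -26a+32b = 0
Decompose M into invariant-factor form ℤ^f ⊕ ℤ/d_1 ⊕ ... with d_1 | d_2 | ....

rank_ℚ(R)=2; free=2−2=0
SNF(R) diag = [2, 6] → torsion [2, 6]

Answer: M ≅ ℤ/2 ⊕ ℤ/6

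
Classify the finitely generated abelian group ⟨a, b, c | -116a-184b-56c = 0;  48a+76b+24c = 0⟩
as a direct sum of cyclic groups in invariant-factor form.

rank_ℚ(R)=2; free=3−2=1
SNF(R) diag = [4, 4] → torsion [4, 4]

Answer: M ≅ ℤ^1 ⊕ ℤ/4 ⊕ ℤ/4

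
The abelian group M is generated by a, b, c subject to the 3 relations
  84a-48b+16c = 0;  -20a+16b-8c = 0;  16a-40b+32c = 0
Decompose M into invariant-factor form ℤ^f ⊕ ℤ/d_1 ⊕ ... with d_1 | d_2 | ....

Answer: M ≅ ℤ/4 ⊕ ℤ/8 ⊕ ℤ/8

Derivation:
rank_ℚ(R)=3; free=3−3=0
SNF(R) diag = [4, 8, 8] → torsion [4, 8, 8]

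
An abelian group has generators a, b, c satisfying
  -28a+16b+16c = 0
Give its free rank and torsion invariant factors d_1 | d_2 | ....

Answer: M ≅ ℤ^2 ⊕ ℤ/4

Derivation:
rank_ℚ(R)=1; free=3−1=2
SNF(R) diag = [4] → torsion [4]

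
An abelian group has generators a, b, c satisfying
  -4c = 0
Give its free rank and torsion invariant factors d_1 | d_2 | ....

Answer: M ≅ ℤ^2 ⊕ ℤ/4

Derivation:
rank_ℚ(R)=1; free=3−1=2
SNF(R) diag = [4] → torsion [4]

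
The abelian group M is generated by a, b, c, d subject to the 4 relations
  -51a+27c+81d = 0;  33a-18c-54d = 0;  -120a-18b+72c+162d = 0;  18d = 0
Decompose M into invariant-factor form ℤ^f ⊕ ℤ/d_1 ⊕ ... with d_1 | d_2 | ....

Answer: M ≅ ℤ/3 ⊕ ℤ/9 ⊕ ℤ/18 ⊕ ℤ/18

Derivation:
rank_ℚ(R)=4; free=4−4=0
SNF(R) diag = [3, 9, 18, 18] → torsion [3, 9, 18, 18]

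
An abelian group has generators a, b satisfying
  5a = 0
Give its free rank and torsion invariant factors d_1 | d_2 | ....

Answer: M ≅ ℤ^1 ⊕ ℤ/5

Derivation:
rank_ℚ(R)=1; free=2−1=1
SNF(R) diag = [5] → torsion [5]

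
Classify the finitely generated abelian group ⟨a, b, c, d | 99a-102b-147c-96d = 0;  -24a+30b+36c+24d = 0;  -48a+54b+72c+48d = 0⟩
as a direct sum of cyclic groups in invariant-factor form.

rank_ℚ(R)=3; free=4−3=1
SNF(R) diag = [3, 6, 12] → torsion [3, 6, 12]

Answer: M ≅ ℤ^1 ⊕ ℤ/3 ⊕ ℤ/6 ⊕ ℤ/12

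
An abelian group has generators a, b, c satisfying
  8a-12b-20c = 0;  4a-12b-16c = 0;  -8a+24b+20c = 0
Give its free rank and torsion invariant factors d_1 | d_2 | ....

rank_ℚ(R)=3; free=3−3=0
SNF(R) diag = [4, 12, 12] → torsion [4, 12, 12]

Answer: M ≅ ℤ/4 ⊕ ℤ/12 ⊕ ℤ/12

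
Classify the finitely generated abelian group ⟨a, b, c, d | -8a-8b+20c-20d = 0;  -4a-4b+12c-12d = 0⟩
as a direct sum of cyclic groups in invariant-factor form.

Answer: M ≅ ℤ^2 ⊕ ℤ/4 ⊕ ℤ/4

Derivation:
rank_ℚ(R)=2; free=4−2=2
SNF(R) diag = [4, 4] → torsion [4, 4]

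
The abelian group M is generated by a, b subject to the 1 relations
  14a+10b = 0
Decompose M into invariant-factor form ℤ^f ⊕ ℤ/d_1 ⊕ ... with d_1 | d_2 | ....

rank_ℚ(R)=1; free=2−1=1
SNF(R) diag = [2] → torsion [2]

Answer: M ≅ ℤ^1 ⊕ ℤ/2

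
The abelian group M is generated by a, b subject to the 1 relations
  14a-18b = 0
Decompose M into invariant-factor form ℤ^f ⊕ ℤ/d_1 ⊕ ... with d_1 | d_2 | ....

rank_ℚ(R)=1; free=2−1=1
SNF(R) diag = [2] → torsion [2]

Answer: M ≅ ℤ^1 ⊕ ℤ/2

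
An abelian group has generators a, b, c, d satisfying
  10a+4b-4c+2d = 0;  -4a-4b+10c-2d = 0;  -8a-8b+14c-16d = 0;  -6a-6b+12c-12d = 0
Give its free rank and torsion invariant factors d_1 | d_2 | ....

rank_ℚ(R)=4; free=4−4=0
SNF(R) diag = [2, 6, 6, 6] → torsion [2, 6, 6, 6]

Answer: M ≅ ℤ/2 ⊕ ℤ/6 ⊕ ℤ/6 ⊕ ℤ/6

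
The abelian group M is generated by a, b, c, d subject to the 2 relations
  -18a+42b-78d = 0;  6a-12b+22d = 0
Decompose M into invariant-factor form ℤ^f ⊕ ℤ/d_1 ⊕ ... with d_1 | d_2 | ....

rank_ℚ(R)=2; free=4−2=2
SNF(R) diag = [2, 6] → torsion [2, 6]

Answer: M ≅ ℤ^2 ⊕ ℤ/2 ⊕ ℤ/6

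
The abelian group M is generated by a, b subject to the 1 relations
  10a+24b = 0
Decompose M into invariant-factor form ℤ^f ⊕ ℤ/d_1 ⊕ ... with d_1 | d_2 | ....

rank_ℚ(R)=1; free=2−1=1
SNF(R) diag = [2] → torsion [2]

Answer: M ≅ ℤ^1 ⊕ ℤ/2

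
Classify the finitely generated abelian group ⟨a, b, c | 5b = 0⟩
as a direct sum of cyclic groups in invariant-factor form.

rank_ℚ(R)=1; free=3−1=2
SNF(R) diag = [5] → torsion [5]

Answer: M ≅ ℤ^2 ⊕ ℤ/5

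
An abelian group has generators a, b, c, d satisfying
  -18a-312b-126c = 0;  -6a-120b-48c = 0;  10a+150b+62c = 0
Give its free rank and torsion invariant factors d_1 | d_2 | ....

Answer: M ≅ ℤ^1 ⊕ ℤ/2 ⊕ ℤ/6 ⊕ ℤ/18

Derivation:
rank_ℚ(R)=3; free=4−3=1
SNF(R) diag = [2, 6, 18] → torsion [2, 6, 18]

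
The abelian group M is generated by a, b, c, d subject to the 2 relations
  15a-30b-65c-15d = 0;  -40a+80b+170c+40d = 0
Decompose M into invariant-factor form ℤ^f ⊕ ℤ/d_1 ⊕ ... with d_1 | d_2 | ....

rank_ℚ(R)=2; free=4−2=2
SNF(R) diag = [5, 10] → torsion [5, 10]

Answer: M ≅ ℤ^2 ⊕ ℤ/5 ⊕ ℤ/10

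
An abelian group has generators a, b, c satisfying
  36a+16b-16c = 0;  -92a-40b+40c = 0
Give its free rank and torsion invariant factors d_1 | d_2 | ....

rank_ℚ(R)=2; free=3−2=1
SNF(R) diag = [4, 8] → torsion [4, 8]

Answer: M ≅ ℤ^1 ⊕ ℤ/4 ⊕ ℤ/8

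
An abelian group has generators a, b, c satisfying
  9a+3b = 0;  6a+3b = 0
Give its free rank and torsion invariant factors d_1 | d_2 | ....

Answer: M ≅ ℤ^1 ⊕ ℤ/3 ⊕ ℤ/3

Derivation:
rank_ℚ(R)=2; free=3−2=1
SNF(R) diag = [3, 3] → torsion [3, 3]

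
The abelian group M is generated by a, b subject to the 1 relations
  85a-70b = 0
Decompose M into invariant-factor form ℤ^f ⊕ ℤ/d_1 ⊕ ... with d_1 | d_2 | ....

Answer: M ≅ ℤ^1 ⊕ ℤ/5

Derivation:
rank_ℚ(R)=1; free=2−1=1
SNF(R) diag = [5] → torsion [5]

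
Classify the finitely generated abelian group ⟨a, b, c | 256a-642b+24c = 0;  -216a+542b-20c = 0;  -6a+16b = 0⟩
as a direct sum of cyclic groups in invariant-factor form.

rank_ℚ(R)=3; free=3−3=0
SNF(R) diag = [2, 2, 4] → torsion [2, 2, 4]

Answer: M ≅ ℤ/2 ⊕ ℤ/2 ⊕ ℤ/4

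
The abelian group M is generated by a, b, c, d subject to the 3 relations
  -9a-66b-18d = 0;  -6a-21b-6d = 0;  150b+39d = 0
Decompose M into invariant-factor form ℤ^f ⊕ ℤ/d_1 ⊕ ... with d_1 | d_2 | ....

rank_ℚ(R)=3; free=4−3=1
SNF(R) diag = [3, 3, 3] → torsion [3, 3, 3]

Answer: M ≅ ℤ^1 ⊕ ℤ/3 ⊕ ℤ/3 ⊕ ℤ/3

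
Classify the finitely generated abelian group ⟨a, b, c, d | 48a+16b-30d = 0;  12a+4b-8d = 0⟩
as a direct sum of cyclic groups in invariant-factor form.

Answer: M ≅ ℤ^2 ⊕ ℤ/2 ⊕ ℤ/4

Derivation:
rank_ℚ(R)=2; free=4−2=2
SNF(R) diag = [2, 4] → torsion [2, 4]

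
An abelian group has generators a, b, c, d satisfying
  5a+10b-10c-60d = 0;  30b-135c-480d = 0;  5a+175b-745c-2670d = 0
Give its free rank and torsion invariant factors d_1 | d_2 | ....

rank_ℚ(R)=3; free=4−3=1
SNF(R) diag = [5, 15, 15] → torsion [5, 15, 15]

Answer: M ≅ ℤ^1 ⊕ ℤ/5 ⊕ ℤ/15 ⊕ ℤ/15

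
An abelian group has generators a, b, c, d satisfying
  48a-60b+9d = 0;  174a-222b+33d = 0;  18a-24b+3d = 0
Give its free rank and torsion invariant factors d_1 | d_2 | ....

Answer: M ≅ ℤ^1 ⊕ ℤ/3 ⊕ ℤ/6 ⊕ ℤ/6

Derivation:
rank_ℚ(R)=3; free=4−3=1
SNF(R) diag = [3, 6, 6] → torsion [3, 6, 6]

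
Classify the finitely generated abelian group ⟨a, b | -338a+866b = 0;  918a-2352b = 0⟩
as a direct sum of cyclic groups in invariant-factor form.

rank_ℚ(R)=2; free=2−2=0
SNF(R) diag = [2, 6] → torsion [2, 6]

Answer: M ≅ ℤ/2 ⊕ ℤ/6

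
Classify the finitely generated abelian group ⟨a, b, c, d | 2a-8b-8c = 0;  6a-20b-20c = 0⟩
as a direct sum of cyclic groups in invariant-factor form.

Answer: M ≅ ℤ^2 ⊕ ℤ/2 ⊕ ℤ/4

Derivation:
rank_ℚ(R)=2; free=4−2=2
SNF(R) diag = [2, 4] → torsion [2, 4]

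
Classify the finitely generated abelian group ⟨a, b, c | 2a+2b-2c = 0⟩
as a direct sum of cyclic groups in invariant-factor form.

rank_ℚ(R)=1; free=3−1=2
SNF(R) diag = [2] → torsion [2]

Answer: M ≅ ℤ^2 ⊕ ℤ/2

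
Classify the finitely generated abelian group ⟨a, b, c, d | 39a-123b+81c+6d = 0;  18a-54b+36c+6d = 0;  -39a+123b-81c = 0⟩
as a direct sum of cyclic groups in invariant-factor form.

rank_ℚ(R)=3; free=4−3=1
SNF(R) diag = [3, 6, 18] → torsion [3, 6, 18]

Answer: M ≅ ℤ^1 ⊕ ℤ/3 ⊕ ℤ/6 ⊕ ℤ/18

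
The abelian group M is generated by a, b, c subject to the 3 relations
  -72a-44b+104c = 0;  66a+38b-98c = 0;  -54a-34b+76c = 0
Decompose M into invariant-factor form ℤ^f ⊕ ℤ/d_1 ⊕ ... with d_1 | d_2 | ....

Answer: M ≅ ℤ/2 ⊕ ℤ/6 ⊕ ℤ/12

Derivation:
rank_ℚ(R)=3; free=3−3=0
SNF(R) diag = [2, 6, 12] → torsion [2, 6, 12]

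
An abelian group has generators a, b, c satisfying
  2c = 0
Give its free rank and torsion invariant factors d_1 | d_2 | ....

rank_ℚ(R)=1; free=3−1=2
SNF(R) diag = [2] → torsion [2]

Answer: M ≅ ℤ^2 ⊕ ℤ/2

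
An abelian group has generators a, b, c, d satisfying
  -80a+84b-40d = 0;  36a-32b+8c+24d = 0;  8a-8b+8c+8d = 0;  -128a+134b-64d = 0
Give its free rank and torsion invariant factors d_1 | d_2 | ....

rank_ℚ(R)=4; free=4−4=0
SNF(R) diag = [2, 4, 8, 8] → torsion [2, 4, 8, 8]

Answer: M ≅ ℤ/2 ⊕ ℤ/4 ⊕ ℤ/8 ⊕ ℤ/8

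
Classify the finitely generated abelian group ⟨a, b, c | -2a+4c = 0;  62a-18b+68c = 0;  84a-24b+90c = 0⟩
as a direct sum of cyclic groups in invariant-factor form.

Answer: M ≅ ℤ/2 ⊕ ℤ/6 ⊕ ℤ/6

Derivation:
rank_ℚ(R)=3; free=3−3=0
SNF(R) diag = [2, 6, 6] → torsion [2, 6, 6]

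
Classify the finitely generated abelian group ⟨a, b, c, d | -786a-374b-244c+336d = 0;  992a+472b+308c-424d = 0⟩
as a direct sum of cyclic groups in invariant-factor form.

Answer: M ≅ ℤ^2 ⊕ ℤ/2 ⊕ ℤ/4

Derivation:
rank_ℚ(R)=2; free=4−2=2
SNF(R) diag = [2, 4] → torsion [2, 4]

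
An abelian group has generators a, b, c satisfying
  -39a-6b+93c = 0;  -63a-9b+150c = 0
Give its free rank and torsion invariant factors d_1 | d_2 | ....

rank_ℚ(R)=2; free=3−2=1
SNF(R) diag = [3, 3] → torsion [3, 3]

Answer: M ≅ ℤ^1 ⊕ ℤ/3 ⊕ ℤ/3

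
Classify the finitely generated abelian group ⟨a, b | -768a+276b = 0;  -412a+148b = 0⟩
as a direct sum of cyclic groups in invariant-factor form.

Answer: M ≅ ℤ/4 ⊕ ℤ/12

Derivation:
rank_ℚ(R)=2; free=2−2=0
SNF(R) diag = [4, 12] → torsion [4, 12]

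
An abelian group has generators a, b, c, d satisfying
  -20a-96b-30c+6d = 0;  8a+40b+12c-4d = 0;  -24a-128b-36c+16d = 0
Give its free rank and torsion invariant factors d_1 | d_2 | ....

Answer: M ≅ ℤ^1 ⊕ ℤ/2 ⊕ ℤ/4 ⊕ ℤ/8

Derivation:
rank_ℚ(R)=3; free=4−3=1
SNF(R) diag = [2, 4, 8] → torsion [2, 4, 8]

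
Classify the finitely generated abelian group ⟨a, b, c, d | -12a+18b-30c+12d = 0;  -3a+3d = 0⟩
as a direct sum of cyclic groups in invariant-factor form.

rank_ℚ(R)=2; free=4−2=2
SNF(R) diag = [3, 6] → torsion [3, 6]

Answer: M ≅ ℤ^2 ⊕ ℤ/3 ⊕ ℤ/6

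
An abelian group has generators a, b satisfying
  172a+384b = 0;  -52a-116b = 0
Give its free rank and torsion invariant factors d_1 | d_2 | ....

rank_ℚ(R)=2; free=2−2=0
SNF(R) diag = [4, 4] → torsion [4, 4]

Answer: M ≅ ℤ/4 ⊕ ℤ/4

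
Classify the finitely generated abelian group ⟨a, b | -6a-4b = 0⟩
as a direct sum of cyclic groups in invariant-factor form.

rank_ℚ(R)=1; free=2−1=1
SNF(R) diag = [2] → torsion [2]

Answer: M ≅ ℤ^1 ⊕ ℤ/2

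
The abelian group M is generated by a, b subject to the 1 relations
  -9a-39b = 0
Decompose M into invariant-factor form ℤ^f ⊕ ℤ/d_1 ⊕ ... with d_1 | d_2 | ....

rank_ℚ(R)=1; free=2−1=1
SNF(R) diag = [3] → torsion [3]

Answer: M ≅ ℤ^1 ⊕ ℤ/3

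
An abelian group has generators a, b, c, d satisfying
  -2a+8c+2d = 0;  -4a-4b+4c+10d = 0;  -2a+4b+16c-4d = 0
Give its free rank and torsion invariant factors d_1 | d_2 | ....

rank_ℚ(R)=3; free=4−3=1
SNF(R) diag = [2, 2, 4] → torsion [2, 2, 4]

Answer: M ≅ ℤ^1 ⊕ ℤ/2 ⊕ ℤ/2 ⊕ ℤ/4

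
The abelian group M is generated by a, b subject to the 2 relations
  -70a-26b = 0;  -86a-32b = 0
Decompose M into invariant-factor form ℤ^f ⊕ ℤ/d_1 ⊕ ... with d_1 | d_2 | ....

rank_ℚ(R)=2; free=2−2=0
SNF(R) diag = [2, 2] → torsion [2, 2]

Answer: M ≅ ℤ/2 ⊕ ℤ/2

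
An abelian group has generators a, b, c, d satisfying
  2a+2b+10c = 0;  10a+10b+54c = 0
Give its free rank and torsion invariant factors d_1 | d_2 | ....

rank_ℚ(R)=2; free=4−2=2
SNF(R) diag = [2, 4] → torsion [2, 4]

Answer: M ≅ ℤ^2 ⊕ ℤ/2 ⊕ ℤ/4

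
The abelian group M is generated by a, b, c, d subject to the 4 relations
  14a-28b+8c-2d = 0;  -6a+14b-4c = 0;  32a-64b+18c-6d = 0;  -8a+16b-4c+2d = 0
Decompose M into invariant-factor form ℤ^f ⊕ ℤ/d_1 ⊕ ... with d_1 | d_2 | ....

Answer: M ≅ ℤ/2 ⊕ ℤ/2 ⊕ ℤ/2 ⊕ ℤ/2

Derivation:
rank_ℚ(R)=4; free=4−4=0
SNF(R) diag = [2, 2, 2, 2] → torsion [2, 2, 2, 2]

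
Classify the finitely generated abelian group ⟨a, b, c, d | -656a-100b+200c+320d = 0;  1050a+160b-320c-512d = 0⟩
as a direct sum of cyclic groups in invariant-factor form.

rank_ℚ(R)=2; free=4−2=2
SNF(R) diag = [2, 4] → torsion [2, 4]

Answer: M ≅ ℤ^2 ⊕ ℤ/2 ⊕ ℤ/4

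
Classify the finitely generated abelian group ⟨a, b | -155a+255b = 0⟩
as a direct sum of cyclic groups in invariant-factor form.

rank_ℚ(R)=1; free=2−1=1
SNF(R) diag = [5] → torsion [5]

Answer: M ≅ ℤ^1 ⊕ ℤ/5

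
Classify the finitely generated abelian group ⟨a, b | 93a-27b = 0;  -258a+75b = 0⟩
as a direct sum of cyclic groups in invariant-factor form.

rank_ℚ(R)=2; free=2−2=0
SNF(R) diag = [3, 3] → torsion [3, 3]

Answer: M ≅ ℤ/3 ⊕ ℤ/3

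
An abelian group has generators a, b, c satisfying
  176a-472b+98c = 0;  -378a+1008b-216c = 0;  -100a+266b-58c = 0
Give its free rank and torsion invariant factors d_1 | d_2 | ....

Answer: M ≅ ℤ/2 ⊕ ℤ/6 ⊕ ℤ/18

Derivation:
rank_ℚ(R)=3; free=3−3=0
SNF(R) diag = [2, 6, 18] → torsion [2, 6, 18]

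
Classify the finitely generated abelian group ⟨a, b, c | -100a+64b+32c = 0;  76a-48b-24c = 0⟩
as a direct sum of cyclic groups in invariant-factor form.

Answer: M ≅ ℤ^1 ⊕ ℤ/4 ⊕ ℤ/8

Derivation:
rank_ℚ(R)=2; free=3−2=1
SNF(R) diag = [4, 8] → torsion [4, 8]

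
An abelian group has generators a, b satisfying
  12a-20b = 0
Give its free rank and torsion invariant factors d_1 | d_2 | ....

Answer: M ≅ ℤ^1 ⊕ ℤ/4

Derivation:
rank_ℚ(R)=1; free=2−1=1
SNF(R) diag = [4] → torsion [4]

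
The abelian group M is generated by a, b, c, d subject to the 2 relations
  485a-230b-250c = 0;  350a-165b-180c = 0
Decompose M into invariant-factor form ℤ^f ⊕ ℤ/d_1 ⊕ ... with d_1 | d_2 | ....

rank_ℚ(R)=2; free=4−2=2
SNF(R) diag = [5, 5] → torsion [5, 5]

Answer: M ≅ ℤ^2 ⊕ ℤ/5 ⊕ ℤ/5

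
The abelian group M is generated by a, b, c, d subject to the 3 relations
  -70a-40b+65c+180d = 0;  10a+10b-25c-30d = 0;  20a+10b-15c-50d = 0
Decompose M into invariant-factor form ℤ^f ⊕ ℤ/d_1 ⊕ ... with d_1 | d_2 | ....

rank_ℚ(R)=3; free=4−3=1
SNF(R) diag = [5, 10, 10] → torsion [5, 10, 10]

Answer: M ≅ ℤ^1 ⊕ ℤ/5 ⊕ ℤ/10 ⊕ ℤ/10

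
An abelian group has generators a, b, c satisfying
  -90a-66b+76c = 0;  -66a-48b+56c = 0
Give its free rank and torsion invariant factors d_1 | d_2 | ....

rank_ℚ(R)=2; free=3−2=1
SNF(R) diag = [2, 6] → torsion [2, 6]

Answer: M ≅ ℤ^1 ⊕ ℤ/2 ⊕ ℤ/6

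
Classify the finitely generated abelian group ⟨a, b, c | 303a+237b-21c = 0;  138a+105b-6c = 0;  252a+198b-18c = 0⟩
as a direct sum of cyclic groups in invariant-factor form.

Answer: M ≅ ℤ/3 ⊕ ℤ/9 ⊕ ℤ/18

Derivation:
rank_ℚ(R)=3; free=3−3=0
SNF(R) diag = [3, 9, 18] → torsion [3, 9, 18]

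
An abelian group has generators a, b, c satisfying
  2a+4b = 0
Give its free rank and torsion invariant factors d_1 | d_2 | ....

Answer: M ≅ ℤ^2 ⊕ ℤ/2

Derivation:
rank_ℚ(R)=1; free=3−1=2
SNF(R) diag = [2] → torsion [2]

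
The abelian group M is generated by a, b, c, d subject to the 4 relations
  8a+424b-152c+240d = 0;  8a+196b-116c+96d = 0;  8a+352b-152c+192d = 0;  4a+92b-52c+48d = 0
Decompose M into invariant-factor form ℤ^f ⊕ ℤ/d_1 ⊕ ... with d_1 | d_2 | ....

Answer: M ≅ ℤ/4 ⊕ ℤ/12 ⊕ ℤ/24 ⊕ ℤ/48

Derivation:
rank_ℚ(R)=4; free=4−4=0
SNF(R) diag = [4, 12, 24, 48] → torsion [4, 12, 24, 48]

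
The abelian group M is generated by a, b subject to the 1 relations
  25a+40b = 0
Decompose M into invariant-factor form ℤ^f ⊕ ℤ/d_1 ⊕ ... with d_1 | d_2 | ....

rank_ℚ(R)=1; free=2−1=1
SNF(R) diag = [5] → torsion [5]

Answer: M ≅ ℤ^1 ⊕ ℤ/5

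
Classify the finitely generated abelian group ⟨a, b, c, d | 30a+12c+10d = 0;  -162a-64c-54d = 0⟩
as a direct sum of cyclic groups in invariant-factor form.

Answer: M ≅ ℤ^2 ⊕ ℤ/2 ⊕ ℤ/4

Derivation:
rank_ℚ(R)=2; free=4−2=2
SNF(R) diag = [2, 4] → torsion [2, 4]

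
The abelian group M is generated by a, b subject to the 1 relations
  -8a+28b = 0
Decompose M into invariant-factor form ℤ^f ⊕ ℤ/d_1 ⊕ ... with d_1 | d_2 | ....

rank_ℚ(R)=1; free=2−1=1
SNF(R) diag = [4] → torsion [4]

Answer: M ≅ ℤ^1 ⊕ ℤ/4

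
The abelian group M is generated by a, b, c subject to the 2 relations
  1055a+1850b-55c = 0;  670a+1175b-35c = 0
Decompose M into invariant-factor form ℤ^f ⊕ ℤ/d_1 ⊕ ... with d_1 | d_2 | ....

rank_ℚ(R)=2; free=3−2=1
SNF(R) diag = [5, 5] → torsion [5, 5]

Answer: M ≅ ℤ^1 ⊕ ℤ/5 ⊕ ℤ/5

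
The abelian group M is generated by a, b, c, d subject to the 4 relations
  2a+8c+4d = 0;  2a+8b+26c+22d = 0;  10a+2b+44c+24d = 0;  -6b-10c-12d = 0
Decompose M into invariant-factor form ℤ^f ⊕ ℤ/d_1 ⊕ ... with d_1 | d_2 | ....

Answer: M ≅ ℤ/2 ⊕ ℤ/2 ⊕ ℤ/2 ⊕ ℤ/2

Derivation:
rank_ℚ(R)=4; free=4−4=0
SNF(R) diag = [2, 2, 2, 2] → torsion [2, 2, 2, 2]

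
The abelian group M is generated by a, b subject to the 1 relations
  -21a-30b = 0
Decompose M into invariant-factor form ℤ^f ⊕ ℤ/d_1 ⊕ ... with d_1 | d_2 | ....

Answer: M ≅ ℤ^1 ⊕ ℤ/3

Derivation:
rank_ℚ(R)=1; free=2−1=1
SNF(R) diag = [3] → torsion [3]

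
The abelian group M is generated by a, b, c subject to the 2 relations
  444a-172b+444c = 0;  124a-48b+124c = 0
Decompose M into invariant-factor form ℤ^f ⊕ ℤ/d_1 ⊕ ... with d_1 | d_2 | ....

Answer: M ≅ ℤ^1 ⊕ ℤ/4 ⊕ ℤ/4

Derivation:
rank_ℚ(R)=2; free=3−2=1
SNF(R) diag = [4, 4] → torsion [4, 4]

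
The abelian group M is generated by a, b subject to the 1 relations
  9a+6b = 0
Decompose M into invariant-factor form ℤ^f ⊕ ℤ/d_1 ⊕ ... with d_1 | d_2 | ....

Answer: M ≅ ℤ^1 ⊕ ℤ/3

Derivation:
rank_ℚ(R)=1; free=2−1=1
SNF(R) diag = [3] → torsion [3]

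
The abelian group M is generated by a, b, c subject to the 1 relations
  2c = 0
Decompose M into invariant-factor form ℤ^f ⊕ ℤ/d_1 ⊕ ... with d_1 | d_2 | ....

Answer: M ≅ ℤ^2 ⊕ ℤ/2

Derivation:
rank_ℚ(R)=1; free=3−1=2
SNF(R) diag = [2] → torsion [2]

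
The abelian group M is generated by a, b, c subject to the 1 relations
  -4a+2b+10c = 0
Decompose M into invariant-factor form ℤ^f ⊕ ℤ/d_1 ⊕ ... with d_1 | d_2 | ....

Answer: M ≅ ℤ^2 ⊕ ℤ/2

Derivation:
rank_ℚ(R)=1; free=3−1=2
SNF(R) diag = [2] → torsion [2]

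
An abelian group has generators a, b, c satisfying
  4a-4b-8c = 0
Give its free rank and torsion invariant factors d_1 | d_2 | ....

rank_ℚ(R)=1; free=3−1=2
SNF(R) diag = [4] → torsion [4]

Answer: M ≅ ℤ^2 ⊕ ℤ/4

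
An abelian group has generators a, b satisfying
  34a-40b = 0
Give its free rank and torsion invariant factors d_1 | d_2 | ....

Answer: M ≅ ℤ^1 ⊕ ℤ/2

Derivation:
rank_ℚ(R)=1; free=2−1=1
SNF(R) diag = [2] → torsion [2]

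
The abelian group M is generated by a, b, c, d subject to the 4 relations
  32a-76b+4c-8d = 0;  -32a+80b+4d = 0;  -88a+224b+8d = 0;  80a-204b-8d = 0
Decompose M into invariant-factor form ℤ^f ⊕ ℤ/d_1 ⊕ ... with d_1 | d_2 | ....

rank_ℚ(R)=4; free=4−4=0
SNF(R) diag = [4, 4, 4, 8] → torsion [4, 4, 4, 8]

Answer: M ≅ ℤ/4 ⊕ ℤ/4 ⊕ ℤ/4 ⊕ ℤ/8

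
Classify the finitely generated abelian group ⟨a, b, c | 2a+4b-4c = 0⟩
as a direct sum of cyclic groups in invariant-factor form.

Answer: M ≅ ℤ^2 ⊕ ℤ/2

Derivation:
rank_ℚ(R)=1; free=3−1=2
SNF(R) diag = [2] → torsion [2]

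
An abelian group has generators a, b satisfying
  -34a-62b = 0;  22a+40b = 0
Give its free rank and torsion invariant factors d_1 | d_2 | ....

Answer: M ≅ ℤ/2 ⊕ ℤ/2

Derivation:
rank_ℚ(R)=2; free=2−2=0
SNF(R) diag = [2, 2] → torsion [2, 2]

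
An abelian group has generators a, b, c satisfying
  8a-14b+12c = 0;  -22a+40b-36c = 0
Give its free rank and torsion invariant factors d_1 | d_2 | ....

Answer: M ≅ ℤ^1 ⊕ ℤ/2 ⊕ ℤ/6

Derivation:
rank_ℚ(R)=2; free=3−2=1
SNF(R) diag = [2, 6] → torsion [2, 6]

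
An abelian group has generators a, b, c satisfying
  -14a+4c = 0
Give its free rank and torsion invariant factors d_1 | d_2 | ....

Answer: M ≅ ℤ^2 ⊕ ℤ/2

Derivation:
rank_ℚ(R)=1; free=3−1=2
SNF(R) diag = [2] → torsion [2]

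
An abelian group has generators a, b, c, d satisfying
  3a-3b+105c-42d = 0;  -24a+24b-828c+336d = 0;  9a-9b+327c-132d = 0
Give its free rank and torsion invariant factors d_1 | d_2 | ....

rank_ℚ(R)=3; free=4−3=1
SNF(R) diag = [3, 6, 12] → torsion [3, 6, 12]

Answer: M ≅ ℤ^1 ⊕ ℤ/3 ⊕ ℤ/6 ⊕ ℤ/12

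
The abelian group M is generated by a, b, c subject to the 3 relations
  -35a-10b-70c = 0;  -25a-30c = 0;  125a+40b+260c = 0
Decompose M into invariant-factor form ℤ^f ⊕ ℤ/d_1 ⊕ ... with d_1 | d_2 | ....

Answer: M ≅ ℤ/5 ⊕ ℤ/10 ⊕ ℤ/10

Derivation:
rank_ℚ(R)=3; free=3−3=0
SNF(R) diag = [5, 10, 10] → torsion [5, 10, 10]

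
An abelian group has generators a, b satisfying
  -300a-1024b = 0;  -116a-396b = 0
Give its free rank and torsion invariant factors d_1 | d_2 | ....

Answer: M ≅ ℤ/4 ⊕ ℤ/4

Derivation:
rank_ℚ(R)=2; free=2−2=0
SNF(R) diag = [4, 4] → torsion [4, 4]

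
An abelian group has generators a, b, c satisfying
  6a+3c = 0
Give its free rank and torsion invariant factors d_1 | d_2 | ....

Answer: M ≅ ℤ^2 ⊕ ℤ/3

Derivation:
rank_ℚ(R)=1; free=3−1=2
SNF(R) diag = [3] → torsion [3]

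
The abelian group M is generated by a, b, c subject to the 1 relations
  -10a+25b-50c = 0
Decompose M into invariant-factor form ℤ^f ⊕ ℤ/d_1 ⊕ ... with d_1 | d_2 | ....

rank_ℚ(R)=1; free=3−1=2
SNF(R) diag = [5] → torsion [5]

Answer: M ≅ ℤ^2 ⊕ ℤ/5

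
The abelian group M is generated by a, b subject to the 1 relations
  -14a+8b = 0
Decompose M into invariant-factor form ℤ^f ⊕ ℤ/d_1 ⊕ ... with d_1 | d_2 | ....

rank_ℚ(R)=1; free=2−1=1
SNF(R) diag = [2] → torsion [2]

Answer: M ≅ ℤ^1 ⊕ ℤ/2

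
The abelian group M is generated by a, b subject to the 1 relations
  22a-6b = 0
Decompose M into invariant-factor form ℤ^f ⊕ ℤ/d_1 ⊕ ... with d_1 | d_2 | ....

rank_ℚ(R)=1; free=2−1=1
SNF(R) diag = [2] → torsion [2]

Answer: M ≅ ℤ^1 ⊕ ℤ/2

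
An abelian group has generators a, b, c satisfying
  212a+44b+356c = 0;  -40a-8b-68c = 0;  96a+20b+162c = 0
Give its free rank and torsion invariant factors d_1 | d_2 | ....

rank_ℚ(R)=3; free=3−3=0
SNF(R) diag = [2, 4, 8] → torsion [2, 4, 8]

Answer: M ≅ ℤ/2 ⊕ ℤ/4 ⊕ ℤ/8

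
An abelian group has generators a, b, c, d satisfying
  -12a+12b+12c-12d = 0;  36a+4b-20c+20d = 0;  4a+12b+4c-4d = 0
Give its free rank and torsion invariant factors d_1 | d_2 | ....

rank_ℚ(R)=3; free=4−3=1
SNF(R) diag = [4, 8, 24] → torsion [4, 8, 24]

Answer: M ≅ ℤ^1 ⊕ ℤ/4 ⊕ ℤ/8 ⊕ ℤ/24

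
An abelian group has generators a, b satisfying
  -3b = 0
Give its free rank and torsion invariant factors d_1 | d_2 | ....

rank_ℚ(R)=1; free=2−1=1
SNF(R) diag = [3] → torsion [3]

Answer: M ≅ ℤ^1 ⊕ ℤ/3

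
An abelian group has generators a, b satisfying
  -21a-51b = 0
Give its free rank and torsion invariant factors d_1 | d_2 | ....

Answer: M ≅ ℤ^1 ⊕ ℤ/3

Derivation:
rank_ℚ(R)=1; free=2−1=1
SNF(R) diag = [3] → torsion [3]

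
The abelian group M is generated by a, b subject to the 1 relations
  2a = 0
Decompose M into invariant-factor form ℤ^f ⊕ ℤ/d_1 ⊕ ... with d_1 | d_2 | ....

rank_ℚ(R)=1; free=2−1=1
SNF(R) diag = [2] → torsion [2]

Answer: M ≅ ℤ^1 ⊕ ℤ/2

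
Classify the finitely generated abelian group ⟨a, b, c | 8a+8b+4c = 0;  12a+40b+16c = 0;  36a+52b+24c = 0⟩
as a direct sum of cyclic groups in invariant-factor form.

Answer: M ≅ ℤ/4 ⊕ ℤ/4 ⊕ ℤ/4

Derivation:
rank_ℚ(R)=3; free=3−3=0
SNF(R) diag = [4, 4, 4] → torsion [4, 4, 4]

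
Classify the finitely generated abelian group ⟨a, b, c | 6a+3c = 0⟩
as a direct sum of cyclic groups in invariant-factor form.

Answer: M ≅ ℤ^2 ⊕ ℤ/3

Derivation:
rank_ℚ(R)=1; free=3−1=2
SNF(R) diag = [3] → torsion [3]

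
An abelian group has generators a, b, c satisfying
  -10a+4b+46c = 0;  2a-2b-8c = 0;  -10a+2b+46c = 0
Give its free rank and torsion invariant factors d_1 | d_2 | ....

Answer: M ≅ ℤ/2 ⊕ ℤ/2 ⊕ ℤ/6

Derivation:
rank_ℚ(R)=3; free=3−3=0
SNF(R) diag = [2, 2, 6] → torsion [2, 2, 6]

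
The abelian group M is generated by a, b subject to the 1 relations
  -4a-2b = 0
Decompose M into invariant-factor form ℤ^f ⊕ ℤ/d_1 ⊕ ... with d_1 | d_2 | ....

Answer: M ≅ ℤ^1 ⊕ ℤ/2

Derivation:
rank_ℚ(R)=1; free=2−1=1
SNF(R) diag = [2] → torsion [2]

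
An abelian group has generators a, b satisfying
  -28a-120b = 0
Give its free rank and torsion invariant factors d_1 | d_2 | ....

rank_ℚ(R)=1; free=2−1=1
SNF(R) diag = [4] → torsion [4]

Answer: M ≅ ℤ^1 ⊕ ℤ/4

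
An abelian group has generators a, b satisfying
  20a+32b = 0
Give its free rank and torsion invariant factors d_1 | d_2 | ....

Answer: M ≅ ℤ^1 ⊕ ℤ/4

Derivation:
rank_ℚ(R)=1; free=2−1=1
SNF(R) diag = [4] → torsion [4]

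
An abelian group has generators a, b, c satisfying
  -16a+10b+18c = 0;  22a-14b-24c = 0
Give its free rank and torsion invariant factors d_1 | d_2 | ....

Answer: M ≅ ℤ^1 ⊕ ℤ/2 ⊕ ℤ/2

Derivation:
rank_ℚ(R)=2; free=3−2=1
SNF(R) diag = [2, 2] → torsion [2, 2]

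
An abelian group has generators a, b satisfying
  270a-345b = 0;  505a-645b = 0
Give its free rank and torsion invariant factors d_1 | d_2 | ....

Answer: M ≅ ℤ/5 ⊕ ℤ/15

Derivation:
rank_ℚ(R)=2; free=2−2=0
SNF(R) diag = [5, 15] → torsion [5, 15]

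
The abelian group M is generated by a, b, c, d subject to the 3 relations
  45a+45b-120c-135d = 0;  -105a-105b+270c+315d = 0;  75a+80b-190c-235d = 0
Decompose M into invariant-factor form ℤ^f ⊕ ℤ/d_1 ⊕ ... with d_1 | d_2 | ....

rank_ℚ(R)=3; free=4−3=1
SNF(R) diag = [5, 15, 30] → torsion [5, 15, 30]

Answer: M ≅ ℤ^1 ⊕ ℤ/5 ⊕ ℤ/15 ⊕ ℤ/30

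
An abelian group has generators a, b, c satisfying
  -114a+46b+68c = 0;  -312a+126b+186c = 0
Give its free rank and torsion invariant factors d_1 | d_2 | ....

Answer: M ≅ ℤ^1 ⊕ ℤ/2 ⊕ ℤ/6

Derivation:
rank_ℚ(R)=2; free=3−2=1
SNF(R) diag = [2, 6] → torsion [2, 6]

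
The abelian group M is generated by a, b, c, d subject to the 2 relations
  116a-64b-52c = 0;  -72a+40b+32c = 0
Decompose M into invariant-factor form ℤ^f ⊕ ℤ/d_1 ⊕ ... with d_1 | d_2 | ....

Answer: M ≅ ℤ^2 ⊕ ℤ/4 ⊕ ℤ/8

Derivation:
rank_ℚ(R)=2; free=4−2=2
SNF(R) diag = [4, 8] → torsion [4, 8]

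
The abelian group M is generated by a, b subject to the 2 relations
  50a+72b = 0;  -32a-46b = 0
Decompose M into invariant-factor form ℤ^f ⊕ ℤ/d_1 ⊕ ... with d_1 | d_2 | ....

Answer: M ≅ ℤ/2 ⊕ ℤ/2

Derivation:
rank_ℚ(R)=2; free=2−2=0
SNF(R) diag = [2, 2] → torsion [2, 2]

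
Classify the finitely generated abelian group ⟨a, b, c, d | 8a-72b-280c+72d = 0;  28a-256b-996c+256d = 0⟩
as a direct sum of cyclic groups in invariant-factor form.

rank_ℚ(R)=2; free=4−2=2
SNF(R) diag = [4, 8] → torsion [4, 8]

Answer: M ≅ ℤ^2 ⊕ ℤ/4 ⊕ ℤ/8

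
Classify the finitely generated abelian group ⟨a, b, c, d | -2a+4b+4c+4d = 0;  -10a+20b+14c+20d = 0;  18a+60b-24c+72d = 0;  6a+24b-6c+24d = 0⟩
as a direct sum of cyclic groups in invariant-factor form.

rank_ℚ(R)=4; free=4−4=0
SNF(R) diag = [2, 6, 12, 36] → torsion [2, 6, 12, 36]

Answer: M ≅ ℤ/2 ⊕ ℤ/6 ⊕ ℤ/12 ⊕ ℤ/36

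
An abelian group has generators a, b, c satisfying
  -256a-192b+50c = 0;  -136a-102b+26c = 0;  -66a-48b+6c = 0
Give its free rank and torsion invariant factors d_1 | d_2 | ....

Answer: M ≅ ℤ/2 ⊕ ℤ/6 ⊕ ℤ/18

Derivation:
rank_ℚ(R)=3; free=3−3=0
SNF(R) diag = [2, 6, 18] → torsion [2, 6, 18]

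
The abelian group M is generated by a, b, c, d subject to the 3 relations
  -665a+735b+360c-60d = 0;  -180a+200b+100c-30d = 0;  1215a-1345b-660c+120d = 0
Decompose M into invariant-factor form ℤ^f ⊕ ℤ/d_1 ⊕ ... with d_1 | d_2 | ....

Answer: M ≅ ℤ^1 ⊕ ℤ/5 ⊕ ℤ/10 ⊕ ℤ/20

Derivation:
rank_ℚ(R)=3; free=4−3=1
SNF(R) diag = [5, 10, 20] → torsion [5, 10, 20]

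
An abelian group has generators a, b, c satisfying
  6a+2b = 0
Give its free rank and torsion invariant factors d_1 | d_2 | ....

rank_ℚ(R)=1; free=3−1=2
SNF(R) diag = [2] → torsion [2]

Answer: M ≅ ℤ^2 ⊕ ℤ/2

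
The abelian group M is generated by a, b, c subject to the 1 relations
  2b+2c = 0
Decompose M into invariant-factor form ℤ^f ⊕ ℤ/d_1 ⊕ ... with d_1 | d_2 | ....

rank_ℚ(R)=1; free=3−1=2
SNF(R) diag = [2] → torsion [2]

Answer: M ≅ ℤ^2 ⊕ ℤ/2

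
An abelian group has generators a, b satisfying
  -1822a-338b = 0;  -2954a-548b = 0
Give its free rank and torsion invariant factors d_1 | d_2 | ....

rank_ℚ(R)=2; free=2−2=0
SNF(R) diag = [2, 2] → torsion [2, 2]

Answer: M ≅ ℤ/2 ⊕ ℤ/2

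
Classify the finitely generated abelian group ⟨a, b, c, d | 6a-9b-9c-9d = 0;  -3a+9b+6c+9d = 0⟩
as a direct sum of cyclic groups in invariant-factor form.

rank_ℚ(R)=2; free=4−2=2
SNF(R) diag = [3, 3] → torsion [3, 3]

Answer: M ≅ ℤ^2 ⊕ ℤ/3 ⊕ ℤ/3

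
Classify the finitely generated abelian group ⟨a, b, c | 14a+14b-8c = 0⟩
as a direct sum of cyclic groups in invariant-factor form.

rank_ℚ(R)=1; free=3−1=2
SNF(R) diag = [2] → torsion [2]

Answer: M ≅ ℤ^2 ⊕ ℤ/2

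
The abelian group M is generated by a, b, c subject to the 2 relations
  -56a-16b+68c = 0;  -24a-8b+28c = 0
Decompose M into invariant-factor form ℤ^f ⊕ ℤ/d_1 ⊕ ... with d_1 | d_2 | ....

Answer: M ≅ ℤ^1 ⊕ ℤ/4 ⊕ ℤ/8

Derivation:
rank_ℚ(R)=2; free=3−2=1
SNF(R) diag = [4, 8] → torsion [4, 8]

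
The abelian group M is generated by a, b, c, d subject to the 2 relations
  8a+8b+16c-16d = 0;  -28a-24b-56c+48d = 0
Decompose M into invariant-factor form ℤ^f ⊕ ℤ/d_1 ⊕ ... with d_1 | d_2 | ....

Answer: M ≅ ℤ^2 ⊕ ℤ/4 ⊕ ℤ/8

Derivation:
rank_ℚ(R)=2; free=4−2=2
SNF(R) diag = [4, 8] → torsion [4, 8]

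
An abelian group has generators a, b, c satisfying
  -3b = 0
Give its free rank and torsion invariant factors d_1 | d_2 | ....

Answer: M ≅ ℤ^2 ⊕ ℤ/3

Derivation:
rank_ℚ(R)=1; free=3−1=2
SNF(R) diag = [3] → torsion [3]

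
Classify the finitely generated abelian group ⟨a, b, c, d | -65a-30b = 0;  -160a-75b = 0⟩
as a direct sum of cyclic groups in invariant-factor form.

rank_ℚ(R)=2; free=4−2=2
SNF(R) diag = [5, 15] → torsion [5, 15]

Answer: M ≅ ℤ^2 ⊕ ℤ/5 ⊕ ℤ/15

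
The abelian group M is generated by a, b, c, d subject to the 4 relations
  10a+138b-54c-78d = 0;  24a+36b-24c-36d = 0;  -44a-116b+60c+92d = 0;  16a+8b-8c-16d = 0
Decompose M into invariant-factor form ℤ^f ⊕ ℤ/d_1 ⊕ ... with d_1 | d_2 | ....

Answer: M ≅ ℤ/2 ⊕ ℤ/4 ⊕ ℤ/8 ⊕ ℤ/24

Derivation:
rank_ℚ(R)=4; free=4−4=0
SNF(R) diag = [2, 4, 8, 24] → torsion [2, 4, 8, 24]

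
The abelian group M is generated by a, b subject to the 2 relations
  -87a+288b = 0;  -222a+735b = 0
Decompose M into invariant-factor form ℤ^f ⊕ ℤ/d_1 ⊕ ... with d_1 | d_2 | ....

Answer: M ≅ ℤ/3 ⊕ ℤ/3

Derivation:
rank_ℚ(R)=2; free=2−2=0
SNF(R) diag = [3, 3] → torsion [3, 3]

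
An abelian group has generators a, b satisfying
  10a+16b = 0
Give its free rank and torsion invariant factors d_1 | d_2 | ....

rank_ℚ(R)=1; free=2−1=1
SNF(R) diag = [2] → torsion [2]

Answer: M ≅ ℤ^1 ⊕ ℤ/2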